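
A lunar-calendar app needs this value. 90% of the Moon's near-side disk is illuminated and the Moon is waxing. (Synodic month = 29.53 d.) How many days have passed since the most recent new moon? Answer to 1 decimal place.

11.7 days

cos θ = 1 − 2f = -0.800, giving a principal value of 143.1°.
The Moon is waxing (0°–180°), so θ = 143.1° directly.
At 360°/29.53 d per day, 143.1° corresponds to 11.74 days.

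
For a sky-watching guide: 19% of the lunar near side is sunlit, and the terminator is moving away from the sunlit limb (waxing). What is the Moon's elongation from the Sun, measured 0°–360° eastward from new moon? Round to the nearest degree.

Invert f = (1 − cos θ)/2 to get cos θ = 1 − 2(0.19) = 0.620, hence θ₀ = arccos 0.620 = 51.7°.
Before full moon the principal value applies: θ = 51.7°.

52°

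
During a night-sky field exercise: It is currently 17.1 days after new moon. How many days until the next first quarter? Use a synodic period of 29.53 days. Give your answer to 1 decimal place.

First quarter is 0.25 of the way through the cycle: age 0.25 × 29.53 = 7.383 d.
Already past this cycle's first quarter; the next is at 7.383 + 29.53 = 36.913 d, so 36.913 − 17.1 = 19.812 days.

19.8 days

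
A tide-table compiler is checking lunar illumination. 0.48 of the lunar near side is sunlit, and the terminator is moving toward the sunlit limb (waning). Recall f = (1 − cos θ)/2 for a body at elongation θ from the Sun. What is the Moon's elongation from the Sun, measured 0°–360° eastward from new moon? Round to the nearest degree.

From f = (1 − cos θ)/2: cos θ = 1 − 2×0.48 = 0.040; arccos → 87.7°.
Waning ⇒ past full, so θ = 360° − 87.7° = 272.3°.

272°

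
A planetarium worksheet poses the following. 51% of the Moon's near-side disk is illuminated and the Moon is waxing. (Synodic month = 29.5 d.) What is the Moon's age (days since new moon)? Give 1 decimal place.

7.5 days

Invert f = (1 − cos θ)/2 to get cos θ = 1 − 2(0.51) = -0.020, hence θ₀ = arccos -0.020 = 91.1°.
Waxing ⇒ before full, so θ = 91.1°.
Age = 29.5 × 91.1°/360° ≈ 7.47 days.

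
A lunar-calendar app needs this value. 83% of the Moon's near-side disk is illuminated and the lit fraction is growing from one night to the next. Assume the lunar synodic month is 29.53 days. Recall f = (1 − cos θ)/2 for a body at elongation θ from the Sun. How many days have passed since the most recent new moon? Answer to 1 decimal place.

10.8 days

From f = (1 − cos θ)/2: cos θ = 1 − 2×0.83 = -0.660; arccos → 131.3°.
Before full moon the principal value applies: θ = 131.3°.
Age = 29.53 × 131.3°/360° ≈ 10.77 days.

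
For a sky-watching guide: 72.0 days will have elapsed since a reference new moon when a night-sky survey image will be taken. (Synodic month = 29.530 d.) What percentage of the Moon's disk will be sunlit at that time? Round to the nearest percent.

72.0 d spans 2 complete synodic months (2 × 29.530 = 59.06 d) plus 12.94 d.
The Moon has covered 12.94/29.530 of its cycle, so θ ≈ 360° × 12.94/29.530 = 157.8°.
Illuminated fraction = (1 − cos 157.8°)/2 = (1 − (-0.926))/2 ≈ 0.963, so 96%.

96%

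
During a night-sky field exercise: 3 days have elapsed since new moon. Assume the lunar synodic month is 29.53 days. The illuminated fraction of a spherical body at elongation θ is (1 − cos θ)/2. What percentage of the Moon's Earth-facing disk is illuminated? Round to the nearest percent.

10%

Elongation θ = 360° × 3/29.53 ≈ 36.6°.
cos 36.6° = 0.803, so f = (1 − 0.803)/2 = 0.098, so 10%.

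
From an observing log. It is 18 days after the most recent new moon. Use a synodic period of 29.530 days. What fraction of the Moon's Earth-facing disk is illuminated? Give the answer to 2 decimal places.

0.89

Elongation θ = 360° × 18/29.530 ≈ 219.4°.
Illuminated fraction = (1 − cos 219.4°)/2 = (1 − (-0.772))/2 ≈ 0.886.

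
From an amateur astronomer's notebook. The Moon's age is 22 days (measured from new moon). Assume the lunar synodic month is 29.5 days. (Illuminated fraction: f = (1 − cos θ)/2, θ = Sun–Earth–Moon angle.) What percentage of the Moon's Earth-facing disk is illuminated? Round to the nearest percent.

51%

Phase angle: θ = 360°·(22 d)/(29.5 d) = 268.5°.
cos 268.5° = (-0.027), so f = (1 − (-0.027))/2 = 0.513, so 51%.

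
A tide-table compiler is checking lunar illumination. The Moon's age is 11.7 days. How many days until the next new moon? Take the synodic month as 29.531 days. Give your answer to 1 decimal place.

One full lunation from the last new moon is 29.531 d; remaining = 29.531 − 11.7 = 17.831 d.

17.8 days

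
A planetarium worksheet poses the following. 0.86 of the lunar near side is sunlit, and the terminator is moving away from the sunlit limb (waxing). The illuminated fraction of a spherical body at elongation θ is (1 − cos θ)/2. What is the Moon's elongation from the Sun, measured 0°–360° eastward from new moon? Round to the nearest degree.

136°

From f = (1 − cos θ)/2: cos θ = 1 − 2×0.86 = -0.720; arccos → 136.1°.
Waxing ⇒ before full, so θ = 136.1°.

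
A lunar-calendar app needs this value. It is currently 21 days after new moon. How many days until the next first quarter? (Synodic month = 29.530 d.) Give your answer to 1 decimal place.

First quarter occurs at elongation 90°, i.e. at age 29.530 × 90/360 = 7.383 d.
This lunation's first quarter (7.383 d) has passed, so add one period: 36.913 − 21 = 15.913 days.

15.9 days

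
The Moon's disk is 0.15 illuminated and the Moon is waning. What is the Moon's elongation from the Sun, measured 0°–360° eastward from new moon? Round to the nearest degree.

314°

From f = (1 − cos θ)/2: cos θ = 1 − 2×0.15 = 0.700; arccos → 45.6°.
A waning Moon lies in 180°–360°, so θ = 360° − 45.6° = 314.4°.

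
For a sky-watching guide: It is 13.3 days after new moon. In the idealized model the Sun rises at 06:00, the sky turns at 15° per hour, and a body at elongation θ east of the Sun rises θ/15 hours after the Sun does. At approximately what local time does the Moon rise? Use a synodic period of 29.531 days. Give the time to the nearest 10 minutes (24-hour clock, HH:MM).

The Moon has covered 13.3/29.531 of its cycle, so θ ≈ 360° × 13.3/29.531 = 162.1°.
Delay after the Sun = 162.1° / (15°/h) ≈ 10.81 h.
06:00 + 10.809 h ≈ 16:49 → 16:50 to the nearest ten minutes.

16:50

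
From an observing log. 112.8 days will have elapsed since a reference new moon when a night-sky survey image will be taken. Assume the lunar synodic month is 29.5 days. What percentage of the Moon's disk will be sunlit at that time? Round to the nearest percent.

28%

112.8 d spans 3 complete synodic months (3 × 29.5 = 88.50 d) plus 24.30 d.
Elongation θ = 360° × 24.30/29.5 ≈ 296.5°.
cos 296.5° = 0.447, so f = (1 − 0.447)/2 = 0.277, so 28%.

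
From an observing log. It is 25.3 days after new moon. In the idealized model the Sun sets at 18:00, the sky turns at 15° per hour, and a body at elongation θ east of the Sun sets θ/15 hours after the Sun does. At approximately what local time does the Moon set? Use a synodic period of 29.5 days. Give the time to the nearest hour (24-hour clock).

15:00

The Moon has covered 25.3/29.5 of its cycle, so θ ≈ 360° × 25.3/29.5 = 308.7°.
At 15° of sky rotation per hour, 308.7° corresponds to a 20.58 h lag.
18:00 + 20.58 h ≈ 14:35 → 15:00 to the nearest hour.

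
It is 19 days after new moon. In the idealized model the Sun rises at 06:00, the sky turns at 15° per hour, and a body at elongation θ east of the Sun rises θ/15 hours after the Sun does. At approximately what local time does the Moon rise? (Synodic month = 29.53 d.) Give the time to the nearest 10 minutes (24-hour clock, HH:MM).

21:30

Elongation θ = 360° × 19/29.53 ≈ 231.6°.
At 15° of sky rotation per hour, 231.6° corresponds to a 15.44 h lag.
06:00 + 15.442 h ≈ 21:27 → 21:30 to the nearest ten minutes.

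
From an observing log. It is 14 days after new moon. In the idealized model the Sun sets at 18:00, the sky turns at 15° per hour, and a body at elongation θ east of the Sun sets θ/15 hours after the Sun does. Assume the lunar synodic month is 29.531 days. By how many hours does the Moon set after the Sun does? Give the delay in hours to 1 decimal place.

11.4 h

Elongation θ = 360° × 14/29.531 ≈ 170.7°.
The Moon trails the Sun by θ/15 = 170.7/15 ≈ 11.38 hours.
So the Moon sets 11.38 h after the Sun.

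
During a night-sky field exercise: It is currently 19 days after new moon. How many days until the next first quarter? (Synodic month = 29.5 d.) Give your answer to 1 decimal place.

First quarter is 0.25 of the way through the cycle: age 0.25 × 29.5 = 7.375 d.
This lunation's first quarter (7.375 d) has passed, so add one period: 36.875 − 19 = 17.875 days.

17.9 days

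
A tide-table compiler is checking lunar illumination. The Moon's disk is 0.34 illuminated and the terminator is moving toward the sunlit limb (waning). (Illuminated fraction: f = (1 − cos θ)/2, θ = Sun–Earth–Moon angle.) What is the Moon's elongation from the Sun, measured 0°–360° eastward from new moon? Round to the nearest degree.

289°

From f = (1 − cos θ)/2: cos θ = 1 − 2×0.34 = 0.320; arccos → 71.3°.
Since the Moon is past full (waning), take the reflex angle: θ = 360° − 71.3° = 288.7°.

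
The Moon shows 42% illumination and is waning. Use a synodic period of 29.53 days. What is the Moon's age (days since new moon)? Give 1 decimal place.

Invert f = (1 − cos θ)/2 to get cos θ = 1 − 2(0.42) = 0.160, hence θ₀ = arccos 0.160 = 80.8°.
Waning ⇒ past full, so θ = 360° − 80.8° = 279.2°.
That fraction of the synodic month is 279.2/360 × 29.53 d ≈ 22.90 d.

22.9 days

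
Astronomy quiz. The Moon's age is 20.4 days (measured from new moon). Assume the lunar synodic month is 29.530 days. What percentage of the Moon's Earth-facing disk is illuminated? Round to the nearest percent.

68%

The Moon has covered 20.4/29.530 of its cycle, so θ ≈ 360° × 20.4/29.530 = 248.7°.
With cos θ = (-0.363), the lit fraction is (1 − (-0.363))/2 ≈ 0.682, so 68%.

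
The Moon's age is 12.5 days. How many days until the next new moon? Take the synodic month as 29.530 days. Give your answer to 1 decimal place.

17.0 days

One full lunation from the last new moon is 29.530 d; remaining = 29.530 − 12.5 = 17.030 d.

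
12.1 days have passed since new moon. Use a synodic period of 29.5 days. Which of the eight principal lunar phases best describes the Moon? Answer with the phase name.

At 12.1/29.5 of the cycle, θ ≈ 148° — the waxing gibbous range.

waxing gibbous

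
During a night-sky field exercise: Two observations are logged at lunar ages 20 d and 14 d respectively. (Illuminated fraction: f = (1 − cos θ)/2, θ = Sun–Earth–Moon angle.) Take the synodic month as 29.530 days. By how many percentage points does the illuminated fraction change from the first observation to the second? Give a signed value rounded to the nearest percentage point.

First observation: θ = 360°·20/29.530 = 243.8°, so f = 0.721.
Second observation: θ = 170.7°, f = 0.993.
Δf = 0.993 − 0.721 = +0.273, i.e. +27 pp.

+27 percentage points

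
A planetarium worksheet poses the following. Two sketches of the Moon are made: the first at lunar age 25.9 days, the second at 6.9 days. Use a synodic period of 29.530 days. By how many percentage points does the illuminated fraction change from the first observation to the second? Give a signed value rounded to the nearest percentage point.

+31 pp

θ₁ = 360° × 25.9/29.530 = 315.7°, f₁ = (1 − cos θ₁)/2 = 0.142.
θ₂ = 360° × 6.9/29.530 = 84.1°, f₂ = (1 − cos θ₂)/2 = 0.449.
Change = f₂ − f₁ = +0.307 → +31 percentage points.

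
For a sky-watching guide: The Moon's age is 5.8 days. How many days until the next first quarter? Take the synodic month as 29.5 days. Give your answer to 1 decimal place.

1.6 days

First quarter occurs at elongation 90°, i.e. at age 29.5 × 90/360 = 7.375 d.
So 1.575 days remain (7.375 − 5.8).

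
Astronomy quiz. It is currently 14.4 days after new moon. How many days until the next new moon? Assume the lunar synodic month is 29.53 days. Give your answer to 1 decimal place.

15.1 days

One full lunation from the last new moon is 29.53 d; remaining = 29.53 − 14.4 = 15.130 d.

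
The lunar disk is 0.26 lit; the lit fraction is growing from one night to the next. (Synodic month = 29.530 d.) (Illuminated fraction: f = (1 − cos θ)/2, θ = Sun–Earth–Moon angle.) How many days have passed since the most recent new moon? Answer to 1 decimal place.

5.0 days

Invert f = (1 − cos θ)/2 to get cos θ = 1 − 2(0.26) = 0.480, hence θ₀ = arccos 0.480 = 61.3°.
Before full moon the principal value applies: θ = 61.3°.
At 360°/29.530 d per day, 61.3° corresponds to 5.03 days.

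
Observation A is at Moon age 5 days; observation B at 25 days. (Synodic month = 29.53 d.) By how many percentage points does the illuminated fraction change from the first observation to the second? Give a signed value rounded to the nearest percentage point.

-4 pp

First observation: θ = 360°·5/29.53 = 61.0°, so f = 0.257.
Second observation: θ = 304.8°, f = 0.215.
Δf = 0.215 − 0.257 = -0.042, i.e. -4 pp.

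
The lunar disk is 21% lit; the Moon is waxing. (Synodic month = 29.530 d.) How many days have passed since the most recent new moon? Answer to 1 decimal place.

cos θ = 1 − 2f = 0.580, giving a principal value of 54.5°.
The Moon is waxing (0°–180°), so θ = 54.5° directly.
At 360°/29.530 d per day, 54.5° corresponds to 4.47 days.

4.5 days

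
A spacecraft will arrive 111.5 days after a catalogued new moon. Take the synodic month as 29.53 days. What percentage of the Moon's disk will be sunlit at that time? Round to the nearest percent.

111.5/29.53 = 3.776 lunations, so 3 complete cycles and 22.91 d into the next.
Phase angle: θ = 360°·(22.91 d)/(29.53 d) = 279.3°.
Illuminated fraction = (1 − cos 279.3°)/2 = (1 − 0.162)/2 ≈ 0.419, so 42%.

42%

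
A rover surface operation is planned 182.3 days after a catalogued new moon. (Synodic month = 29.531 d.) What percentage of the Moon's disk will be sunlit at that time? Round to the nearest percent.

27%

182.3/29.531 = 6.173 lunations, so 6 complete cycles and 5.11 d into the next.
Phase angle: θ = 360°·(5.11 d)/(29.531 d) = 62.3°.
cos 62.3° = 0.464, so f = (1 − 0.464)/2 = 0.268, so 27%.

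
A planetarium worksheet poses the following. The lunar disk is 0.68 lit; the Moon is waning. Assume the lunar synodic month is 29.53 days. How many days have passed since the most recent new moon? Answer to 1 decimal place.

20.4 days

From f = (1 − cos θ)/2: cos θ = 1 − 2×0.68 = -0.360; arccos → 111.1°.
Since the Moon is past full (waning), take the reflex angle: θ = 360° − 111.1° = 248.9°.
Age = 29.53 × 248.9°/360° ≈ 20.42 days.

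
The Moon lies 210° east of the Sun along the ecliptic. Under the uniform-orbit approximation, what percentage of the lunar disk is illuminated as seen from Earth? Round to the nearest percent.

Half-versine of 210°: (1 − (-0.866))/2 = 0.933, i.e. 93%.

93%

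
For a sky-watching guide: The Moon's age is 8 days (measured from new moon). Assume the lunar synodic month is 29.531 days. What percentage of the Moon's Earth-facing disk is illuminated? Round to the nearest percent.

Phase angle: θ = 360°·(8 d)/(29.531 d) = 97.5°.
cos 97.5° = (-0.131), so f = (1 − (-0.131))/2 = 0.565, so 57%.

57%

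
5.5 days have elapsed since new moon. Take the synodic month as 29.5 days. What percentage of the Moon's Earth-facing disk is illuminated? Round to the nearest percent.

31%

Elongation θ = 360° × 5.5/29.5 ≈ 67.1°.
cos 67.1° = 0.389, so f = (1 − 0.389)/2 = 0.306, so 31%.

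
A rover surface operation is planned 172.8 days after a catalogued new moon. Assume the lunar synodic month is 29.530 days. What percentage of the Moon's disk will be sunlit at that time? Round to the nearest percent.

172.8/29.530 = 5.852 lunations, so 5 complete cycles and 25.15 d into the next.
Phase angle: θ = 360°·(25.15 d)/(29.530 d) = 306.6°.
Illuminated fraction = (1 − cos 306.6°)/2 = (1 − 0.596)/2 ≈ 0.202, so 20%.

20%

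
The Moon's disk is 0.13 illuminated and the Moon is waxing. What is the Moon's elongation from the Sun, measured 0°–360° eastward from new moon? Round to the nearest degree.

cos θ = 1 − 2f = 0.740, giving a principal value of 42.3°.
The Moon is waxing (0°–180°), so θ = 42.3° directly.

42°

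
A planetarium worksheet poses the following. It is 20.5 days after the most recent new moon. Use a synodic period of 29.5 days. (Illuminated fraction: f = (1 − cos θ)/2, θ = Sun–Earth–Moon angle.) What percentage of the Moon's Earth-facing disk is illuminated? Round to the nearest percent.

Elongation θ = 360° × 20.5/29.5 ≈ 250.2°.
With cos θ = (-0.339), the lit fraction is (1 − (-0.339))/2 ≈ 0.670, so 67%.

67%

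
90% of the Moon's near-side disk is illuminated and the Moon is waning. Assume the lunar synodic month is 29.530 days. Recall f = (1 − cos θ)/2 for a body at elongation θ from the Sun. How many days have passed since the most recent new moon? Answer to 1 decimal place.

17.8 days

cos θ = 1 − 2f = -0.800, giving a principal value of 143.1°.
Waning ⇒ past full, so θ = 360° − 143.1° = 216.9°.
That fraction of the synodic month is 216.9/360 × 29.530 d ≈ 17.79 d.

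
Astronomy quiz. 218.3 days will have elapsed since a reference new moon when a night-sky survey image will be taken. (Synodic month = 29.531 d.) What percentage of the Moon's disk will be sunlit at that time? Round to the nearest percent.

89%

218.3 d spans 7 complete synodic months (7 × 29.531 = 206.72 d) plus 11.58 d.
Elongation θ = 360° × 11.58/29.531 ≈ 141.2°.
With cos θ = (-0.779), the lit fraction is (1 − (-0.779))/2 ≈ 0.890, so 89%.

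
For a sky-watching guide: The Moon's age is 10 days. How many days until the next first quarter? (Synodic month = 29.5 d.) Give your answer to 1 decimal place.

26.9 days

First quarter is 0.25 of the way through the cycle: age 0.25 × 29.5 = 7.375 d.
Already past this cycle's first quarter; the next is at 7.375 + 29.5 = 36.875 d, so 36.875 − 10 = 26.875 days.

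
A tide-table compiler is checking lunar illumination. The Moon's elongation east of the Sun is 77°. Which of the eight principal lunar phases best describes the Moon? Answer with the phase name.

first quarter

The first quarter sector spans roughly 68°–112°; 77° falls inside it.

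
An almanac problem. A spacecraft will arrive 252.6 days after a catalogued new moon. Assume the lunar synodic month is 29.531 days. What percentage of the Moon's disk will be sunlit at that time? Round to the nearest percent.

97%

252.6/29.531 = 8.554 lunations, so 8 complete cycles and 16.35 d into the next.
The Moon has covered 16.35/29.531 of its cycle, so θ ≈ 360° × 16.35/29.531 = 199.3°.
cos 199.3° = (-0.944), so f = (1 − (-0.944))/2 = 0.972, so 97%.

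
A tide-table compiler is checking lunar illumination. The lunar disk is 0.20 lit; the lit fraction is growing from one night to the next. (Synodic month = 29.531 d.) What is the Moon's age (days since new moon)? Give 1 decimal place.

4.4 days

cos θ = 1 − 2f = 0.600, giving a principal value of 53.1°.
The Moon is waxing (0°–180°), so θ = 53.1° directly.
Age = 29.531 × 53.1°/360° ≈ 4.36 days.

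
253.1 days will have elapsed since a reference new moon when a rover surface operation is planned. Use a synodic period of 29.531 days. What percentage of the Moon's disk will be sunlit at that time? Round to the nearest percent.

95%

Reduce mod P: 253.1 − 8×29.531 = 16.85 d into the current lunation.
Phase angle: θ = 360°·(16.85 d)/(29.531 d) = 205.4°.
Illuminated fraction = (1 − cos 205.4°)/2 = (1 − (-0.903))/2 ≈ 0.952, so 95%.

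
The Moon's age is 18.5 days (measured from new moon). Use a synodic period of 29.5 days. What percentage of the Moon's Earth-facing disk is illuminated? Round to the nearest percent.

85%

Phase angle: θ = 360°·(18.5 d)/(29.5 d) = 225.8°.
With cos θ = (-0.698), the lit fraction is (1 − (-0.698))/2 ≈ 0.849, so 85%.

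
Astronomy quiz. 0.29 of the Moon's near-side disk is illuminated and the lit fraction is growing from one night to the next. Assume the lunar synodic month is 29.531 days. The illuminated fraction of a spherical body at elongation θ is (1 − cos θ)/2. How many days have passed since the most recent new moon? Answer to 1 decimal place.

5.3 days

cos θ = 1 − 2f = 0.420, giving a principal value of 65.2°.
Before full moon the principal value applies: θ = 65.2°.
At 360°/29.531 d per day, 65.2° corresponds to 5.35 days.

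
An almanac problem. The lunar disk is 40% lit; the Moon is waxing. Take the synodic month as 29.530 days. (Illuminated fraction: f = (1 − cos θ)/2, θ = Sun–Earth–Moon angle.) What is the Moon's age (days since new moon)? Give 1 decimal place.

From f = (1 − cos θ)/2: cos θ = 1 − 2×0.40 = 0.200; arccos → 78.5°.
Before full moon the principal value applies: θ = 78.5°.
That fraction of the synodic month is 78.5/360 × 29.530 d ≈ 6.44 d.

6.4 days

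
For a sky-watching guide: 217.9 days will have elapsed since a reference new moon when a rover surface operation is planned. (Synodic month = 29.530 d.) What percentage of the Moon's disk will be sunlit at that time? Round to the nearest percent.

86%

Reduce mod P: 217.9 − 7×29.530 = 11.19 d into the current lunation.
Elongation θ = 360° × 11.19/29.530 ≈ 136.4°.
With cos θ = (-0.724), the lit fraction is (1 − (-0.724))/2 ≈ 0.862, so 86%.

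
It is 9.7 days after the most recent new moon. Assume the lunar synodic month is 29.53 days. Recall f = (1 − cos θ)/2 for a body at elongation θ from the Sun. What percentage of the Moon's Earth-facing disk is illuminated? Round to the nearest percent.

Elongation θ = 360° × 9.7/29.53 ≈ 118.3°.
With cos θ = (-0.473), the lit fraction is (1 − (-0.473))/2 ≈ 0.737, so 74%.

74%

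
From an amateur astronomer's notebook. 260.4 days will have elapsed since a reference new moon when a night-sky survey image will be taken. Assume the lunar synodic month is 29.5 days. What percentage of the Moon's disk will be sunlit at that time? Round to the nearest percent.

27%

Reduce mod P: 260.4 − 8×29.5 = 24.40 d into the current lunation.
Elongation θ = 360° × 24.40/29.5 ≈ 297.8°.
Illuminated fraction = (1 − cos 297.8°)/2 = (1 − 0.466)/2 ≈ 0.267, so 27%.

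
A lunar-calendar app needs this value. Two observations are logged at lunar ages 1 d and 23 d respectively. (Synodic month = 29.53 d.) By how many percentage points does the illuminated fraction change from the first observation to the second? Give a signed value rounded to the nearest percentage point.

+40 percentage points

First observation: θ = 360°·1/29.53 = 12.2°, so f = 0.011.
Second observation: θ = 280.4°, f = 0.410.
Δf = 0.410 − 0.011 = +0.399, i.e. +40 pp.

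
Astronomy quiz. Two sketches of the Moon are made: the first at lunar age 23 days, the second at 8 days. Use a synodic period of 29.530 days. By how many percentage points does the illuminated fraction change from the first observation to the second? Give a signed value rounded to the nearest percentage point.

θ₁ = 360° × 23/29.530 = 280.4°, f₁ = (1 − cos θ₁)/2 = 0.410.
θ₂ = 360° × 8/29.530 = 97.5°, f₂ = (1 − cos θ₂)/2 = 0.566.
Change = f₂ − f₁ = +0.156 → +16 percentage points.

+16 percentage points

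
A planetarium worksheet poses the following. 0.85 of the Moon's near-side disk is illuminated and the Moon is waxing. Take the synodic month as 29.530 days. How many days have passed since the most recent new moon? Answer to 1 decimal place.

11.0 days

cos θ = 1 − 2f = -0.700, giving a principal value of 134.4°.
The Moon is waxing (0°–180°), so θ = 134.4° directly.
That fraction of the synodic month is 134.4/360 × 29.530 d ≈ 11.03 d.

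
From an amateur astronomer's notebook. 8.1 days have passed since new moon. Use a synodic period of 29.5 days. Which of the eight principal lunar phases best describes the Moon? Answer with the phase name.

θ ≈ 360° × 8.1/29.5 = 99°, which falls in the first quarter sector.

first quarter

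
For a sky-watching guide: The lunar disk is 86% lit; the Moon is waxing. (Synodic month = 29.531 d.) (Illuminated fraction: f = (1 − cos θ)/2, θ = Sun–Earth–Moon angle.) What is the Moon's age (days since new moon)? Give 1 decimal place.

11.2 days

cos θ = 1 − 2f = -0.720, giving a principal value of 136.1°.
Before full moon the principal value applies: θ = 136.1°.
Age = 29.531 × 136.1°/360° ≈ 11.16 days.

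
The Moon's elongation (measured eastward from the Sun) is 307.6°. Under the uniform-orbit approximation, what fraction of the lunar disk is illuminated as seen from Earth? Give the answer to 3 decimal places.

cos 307.6° = 0.610, so f = (1 − 0.610)/2 = 0.195.

0.195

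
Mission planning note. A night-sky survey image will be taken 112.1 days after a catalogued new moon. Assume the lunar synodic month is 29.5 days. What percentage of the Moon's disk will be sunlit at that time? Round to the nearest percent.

35%

112.1 d spans 3 complete synodic months (3 × 29.5 = 88.50 d) plus 23.60 d.
Phase angle: θ = 360°·(23.60 d)/(29.5 d) = 288.0°.
Illuminated fraction = (1 − cos 288.0°)/2 = (1 − 0.309)/2 ≈ 0.345, so 35%.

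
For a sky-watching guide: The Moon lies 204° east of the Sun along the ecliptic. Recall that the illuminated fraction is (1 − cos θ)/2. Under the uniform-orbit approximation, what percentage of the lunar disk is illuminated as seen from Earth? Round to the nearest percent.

Half-versine of 204°: (1 − (-0.914))/2 = 0.957, i.e. 96%.

96%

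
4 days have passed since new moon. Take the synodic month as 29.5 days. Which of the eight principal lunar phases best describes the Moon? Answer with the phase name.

θ ≈ 360° × 4/29.5 = 49°, which falls in the waxing crescent sector.

waxing crescent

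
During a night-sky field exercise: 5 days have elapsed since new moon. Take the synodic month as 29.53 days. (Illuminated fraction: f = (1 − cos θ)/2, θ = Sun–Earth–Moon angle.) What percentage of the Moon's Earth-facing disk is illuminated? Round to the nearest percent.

26%

The Moon has covered 5/29.53 of its cycle, so θ ≈ 360° × 5/29.53 = 61.0°.
With cos θ = 0.485, the lit fraction is (1 − 0.485)/2 ≈ 0.257, so 26%.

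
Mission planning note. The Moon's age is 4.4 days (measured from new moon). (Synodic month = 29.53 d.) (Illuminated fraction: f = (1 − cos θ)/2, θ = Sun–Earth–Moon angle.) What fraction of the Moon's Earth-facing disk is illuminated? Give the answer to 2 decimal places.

Phase angle: θ = 360°·(4.4 d)/(29.53 d) = 53.6°.
With cos θ = 0.593, the lit fraction is (1 − 0.593)/2 ≈ 0.204.

0.20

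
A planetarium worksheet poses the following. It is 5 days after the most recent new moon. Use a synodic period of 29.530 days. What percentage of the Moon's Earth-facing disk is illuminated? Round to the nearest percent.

26%

Phase angle: θ = 360°·(5 d)/(29.530 d) = 61.0°.
With cos θ = 0.485, the lit fraction is (1 − 0.485)/2 ≈ 0.257, so 26%.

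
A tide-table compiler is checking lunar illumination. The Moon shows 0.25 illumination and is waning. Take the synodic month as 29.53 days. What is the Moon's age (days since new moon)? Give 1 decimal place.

From f = (1 − cos θ)/2: cos θ = 1 − 2×0.25 = 0.500; arccos → 60.0°.
A waning Moon lies in 180°–360°, so θ = 360° − 60.0° = 300.0°.
Age = 29.53 × 300.0°/360° ≈ 24.61 days.

24.6 days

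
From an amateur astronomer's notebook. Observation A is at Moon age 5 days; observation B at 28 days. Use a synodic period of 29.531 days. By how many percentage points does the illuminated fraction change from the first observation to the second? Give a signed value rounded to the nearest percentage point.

-23 pp

First observation: θ = 360°·5/29.531 = 61.0°, so f = 0.257.
Second observation: θ = 341.3°, f = 0.026.
Δf = 0.026 − 0.257 = -0.231, i.e. -23 pp.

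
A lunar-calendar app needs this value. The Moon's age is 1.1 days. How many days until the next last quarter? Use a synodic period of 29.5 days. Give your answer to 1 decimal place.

Last quarter is 0.75 of the way through the cycle: age 0.75 × 29.5 = 22.125 d.
So 21.025 days remain (22.125 − 1.1).

21.0 days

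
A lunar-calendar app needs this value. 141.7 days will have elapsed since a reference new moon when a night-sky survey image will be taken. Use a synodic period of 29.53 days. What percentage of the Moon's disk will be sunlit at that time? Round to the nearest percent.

35%

141.7/29.53 = 4.799 lunations, so 4 complete cycles and 23.58 d into the next.
The Moon has covered 23.58/29.53 of its cycle, so θ ≈ 360° × 23.58/29.53 = 287.5°.
cos 287.5° = 0.300, so f = (1 − 0.300)/2 = 0.350, so 35%.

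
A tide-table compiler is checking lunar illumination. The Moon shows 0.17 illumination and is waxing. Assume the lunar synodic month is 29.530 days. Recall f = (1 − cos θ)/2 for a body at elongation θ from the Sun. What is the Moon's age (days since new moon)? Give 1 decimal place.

4.0 days

cos θ = 1 − 2f = 0.660, giving a principal value of 48.7°.
Before full moon the principal value applies: θ = 48.7°.
At 360°/29.530 d per day, 48.7° corresponds to 3.99 days.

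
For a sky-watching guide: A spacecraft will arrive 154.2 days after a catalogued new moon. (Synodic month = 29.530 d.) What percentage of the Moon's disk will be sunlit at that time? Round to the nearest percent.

41%

154.2/29.530 = 5.222 lunations, so 5 complete cycles and 6.55 d into the next.
The Moon has covered 6.55/29.530 of its cycle, so θ ≈ 360° × 6.55/29.530 = 79.9°.
Illuminated fraction = (1 − cos 79.9°)/2 = (1 − 0.176)/2 ≈ 0.412, so 41%.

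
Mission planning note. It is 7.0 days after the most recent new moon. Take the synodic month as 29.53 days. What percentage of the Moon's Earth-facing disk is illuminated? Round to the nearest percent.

46%

Elongation θ = 360° × 7.0/29.53 ≈ 85.3°.
Illuminated fraction = (1 − cos 85.3°)/2 = (1 − 0.081)/2 ≈ 0.459, so 46%.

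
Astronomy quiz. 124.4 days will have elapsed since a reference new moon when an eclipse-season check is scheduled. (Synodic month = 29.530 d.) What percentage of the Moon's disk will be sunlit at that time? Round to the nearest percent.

Reduce mod P: 124.4 − 4×29.530 = 6.28 d into the current lunation.
The Moon has covered 6.28/29.530 of its cycle, so θ ≈ 360° × 6.28/29.530 = 76.6°.
cos 76.6° = 0.232, so f = (1 − 0.232)/2 = 0.384, so 38%.

38%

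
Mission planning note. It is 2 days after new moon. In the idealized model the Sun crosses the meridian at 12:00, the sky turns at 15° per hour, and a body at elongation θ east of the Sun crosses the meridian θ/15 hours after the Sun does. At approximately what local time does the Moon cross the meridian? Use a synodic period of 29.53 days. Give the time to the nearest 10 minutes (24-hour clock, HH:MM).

The Moon has covered 2/29.53 of its cycle, so θ ≈ 360° × 2/29.53 = 24.4°.
The Moon trails the Sun by θ/15 = 24.4/15 ≈ 1.63 hours.
12:00 + 1.625 h ≈ 13:38 → 13:40 to the nearest ten minutes.

13:40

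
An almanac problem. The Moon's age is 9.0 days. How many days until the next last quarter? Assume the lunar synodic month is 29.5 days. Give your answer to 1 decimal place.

Last quarter is 0.75 of the way through the cycle: age 0.75 × 29.5 = 22.125 d.
So 13.125 days remain (22.125 − 9.0).

13.1 days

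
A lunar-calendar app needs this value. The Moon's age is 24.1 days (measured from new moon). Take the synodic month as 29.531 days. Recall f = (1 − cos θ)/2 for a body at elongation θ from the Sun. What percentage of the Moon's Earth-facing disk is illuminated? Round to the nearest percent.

30%

Elongation θ = 360° × 24.1/29.531 ≈ 293.8°.
cos 293.8° = 0.403, so f = (1 − 0.403)/2 = 0.298, so 30%.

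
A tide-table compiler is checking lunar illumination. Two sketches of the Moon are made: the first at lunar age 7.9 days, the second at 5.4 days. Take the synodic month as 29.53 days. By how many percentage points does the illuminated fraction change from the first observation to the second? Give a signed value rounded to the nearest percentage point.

First observation: θ = 360°·7.9/29.53 = 96.3°, so f = 0.555.
Second observation: θ = 65.8°, f = 0.295.
Δf = 0.295 − 0.555 = -0.260, i.e. -26 pp.

-26 pp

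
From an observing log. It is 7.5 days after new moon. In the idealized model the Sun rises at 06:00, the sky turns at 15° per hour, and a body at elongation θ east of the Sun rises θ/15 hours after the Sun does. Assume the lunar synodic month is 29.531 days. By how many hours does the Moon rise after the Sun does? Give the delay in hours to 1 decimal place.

The Moon has covered 7.5/29.531 of its cycle, so θ ≈ 360° × 7.5/29.531 = 91.4°.
At 15° of sky rotation per hour, 91.4° corresponds to a 6.10 h lag.
So the Moon rises 6.10 h after the Sun.

6.1 h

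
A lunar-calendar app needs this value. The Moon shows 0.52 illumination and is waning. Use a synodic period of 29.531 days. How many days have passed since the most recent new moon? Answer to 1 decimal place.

Invert f = (1 − cos θ)/2 to get cos θ = 1 − 2(0.52) = -0.040, hence θ₀ = arccos -0.040 = 92.3°.
A waning Moon lies in 180°–360°, so θ = 360° − 92.3° = 267.7°.
That fraction of the synodic month is 267.7/360 × 29.531 d ≈ 21.96 d.

22.0 days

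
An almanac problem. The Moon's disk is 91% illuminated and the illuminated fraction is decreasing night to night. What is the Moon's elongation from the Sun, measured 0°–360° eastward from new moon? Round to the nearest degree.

215°

From f = (1 − cos θ)/2: cos θ = 1 − 2×0.91 = -0.820; arccos → 145.1°.
A waning Moon lies in 180°–360°, so θ = 360° − 145.1° = 214.9°.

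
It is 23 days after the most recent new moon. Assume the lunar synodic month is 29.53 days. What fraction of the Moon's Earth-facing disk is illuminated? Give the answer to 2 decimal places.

0.41

Elongation θ = 360° × 23/29.53 ≈ 280.4°.
With cos θ = 0.180, the lit fraction is (1 − 0.180)/2 ≈ 0.410.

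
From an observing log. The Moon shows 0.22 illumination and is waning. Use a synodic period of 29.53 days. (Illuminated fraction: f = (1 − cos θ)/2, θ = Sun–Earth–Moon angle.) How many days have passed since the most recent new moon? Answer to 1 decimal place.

cos θ = 1 − 2f = 0.560, giving a principal value of 55.9°.
Waning ⇒ past full, so θ = 360° − 55.9° = 304.1°.
Age = 29.53 × 304.1°/360° ≈ 24.94 days.

24.9 days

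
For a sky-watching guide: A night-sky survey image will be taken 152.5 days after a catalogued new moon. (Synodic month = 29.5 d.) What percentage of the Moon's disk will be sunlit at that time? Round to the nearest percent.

152.5 d spans 5 complete synodic months (5 × 29.5 = 147.50 d) plus 5.00 d.
Phase angle: θ = 360°·(5.00 d)/(29.5 d) = 61.0°.
With cos θ = 0.485, the lit fraction is (1 − 0.485)/2 ≈ 0.258, so 26%.

26%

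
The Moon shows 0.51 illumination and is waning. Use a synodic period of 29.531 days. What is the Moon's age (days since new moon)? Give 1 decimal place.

22.1 days

Invert f = (1 − cos θ)/2 to get cos θ = 1 − 2(0.51) = -0.020, hence θ₀ = arccos -0.020 = 91.1°.
Since the Moon is past full (waning), take the reflex angle: θ = 360° − 91.1° = 268.9°.
At 360°/29.531 d per day, 268.9° corresponds to 22.05 days.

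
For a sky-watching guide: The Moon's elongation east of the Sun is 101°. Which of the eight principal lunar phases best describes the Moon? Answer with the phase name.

101° lies in the first quarter sector of the 8-phase cycle.

first quarter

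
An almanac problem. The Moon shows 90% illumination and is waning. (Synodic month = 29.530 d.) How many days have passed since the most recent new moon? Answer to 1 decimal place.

From f = (1 − cos θ)/2: cos θ = 1 − 2×0.90 = -0.800; arccos → 143.1°.
Since the Moon is past full (waning), take the reflex angle: θ = 360° − 143.1° = 216.9°.
Age = 29.530 × 216.9°/360° ≈ 17.79 days.

17.8 days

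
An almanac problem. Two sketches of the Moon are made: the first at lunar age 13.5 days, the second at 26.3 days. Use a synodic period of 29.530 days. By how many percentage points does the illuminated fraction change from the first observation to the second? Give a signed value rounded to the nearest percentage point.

-87 pp

First observation: θ = 360°·13.5/29.530 = 164.6°, so f = 0.982.
Second observation: θ = 320.6°, f = 0.114.
Δf = 0.114 − 0.982 = -0.868, i.e. -87 pp.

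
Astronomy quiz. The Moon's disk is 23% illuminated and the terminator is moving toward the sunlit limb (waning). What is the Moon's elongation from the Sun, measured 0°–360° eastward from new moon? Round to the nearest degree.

303°

Invert f = (1 − cos θ)/2 to get cos θ = 1 − 2(0.23) = 0.540, hence θ₀ = arccos 0.540 = 57.3°.
Waning ⇒ past full, so θ = 360° − 57.3° = 302.7°.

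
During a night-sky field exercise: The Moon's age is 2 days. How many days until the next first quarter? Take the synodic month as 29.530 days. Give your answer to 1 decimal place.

First quarter is 0.25 of the way through the cycle: age 0.25 × 29.530 = 7.383 d.
That is 7.383 − 2 = 5.383 days ahead.

5.4 days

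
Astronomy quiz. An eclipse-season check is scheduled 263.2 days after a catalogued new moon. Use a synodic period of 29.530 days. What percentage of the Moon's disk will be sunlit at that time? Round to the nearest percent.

7%

263.2 d spans 8 complete synodic months (8 × 29.530 = 236.24 d) plus 26.96 d.
Elongation θ = 360° × 26.96/29.530 ≈ 328.7°.
With cos θ = 0.854, the lit fraction is (1 − 0.854)/2 ≈ 0.073, so 7%.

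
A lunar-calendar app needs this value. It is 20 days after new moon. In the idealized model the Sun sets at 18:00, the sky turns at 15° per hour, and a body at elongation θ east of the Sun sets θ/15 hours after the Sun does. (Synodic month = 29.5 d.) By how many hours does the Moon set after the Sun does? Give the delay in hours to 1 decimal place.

16.3 h

Phase angle: θ = 360°·(20 d)/(29.5 d) = 244.1°.
At 15° of sky rotation per hour, 244.1° corresponds to a 16.27 h lag.
So the Moon sets 16.27 h after the Sun.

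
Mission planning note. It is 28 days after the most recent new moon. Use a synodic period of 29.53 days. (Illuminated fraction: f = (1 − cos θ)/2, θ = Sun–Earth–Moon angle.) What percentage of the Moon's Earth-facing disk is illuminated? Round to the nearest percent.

Elongation θ = 360° × 28/29.53 ≈ 341.3°.
cos 341.3° = 0.947, so f = (1 − 0.947)/2 = 0.026, so 3%.

3%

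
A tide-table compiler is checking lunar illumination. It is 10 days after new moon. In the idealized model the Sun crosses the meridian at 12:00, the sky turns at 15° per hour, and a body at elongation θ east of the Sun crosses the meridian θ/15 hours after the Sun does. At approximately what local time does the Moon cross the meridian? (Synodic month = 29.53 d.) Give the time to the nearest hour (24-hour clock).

20:00

Phase angle: θ = 360°·(10 d)/(29.53 d) = 121.9°.
The Moon trails the Sun by θ/15 = 121.9/15 ≈ 8.13 hours.
12:00 + 8.13 h ≈ 20:08 → 20:00 to the nearest hour.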